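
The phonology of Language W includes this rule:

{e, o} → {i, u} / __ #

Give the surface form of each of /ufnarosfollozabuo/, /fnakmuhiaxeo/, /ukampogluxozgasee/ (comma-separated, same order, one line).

/ufnarosfollozabuo/: /o/ is a mid vowel in word-final position, so it raises to [u]. → [ufnarosfollozabuu].
/fnakmuhiaxeo/: /o/ is a mid vowel in word-final position, so it raises to [u]. → [fnakmuhiaxeu].
/ukampogluxozgasee/: /e/ is a mid vowel in word-final position, so it raises to [i]. → [ukampogluxozgasei].

ufnarosfollozabuu, fnakmuhiaxeu, ukampogluxozgasei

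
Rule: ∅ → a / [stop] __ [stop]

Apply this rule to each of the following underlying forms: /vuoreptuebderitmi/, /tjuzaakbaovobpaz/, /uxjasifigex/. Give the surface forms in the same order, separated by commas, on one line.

vuorepatuebaderitmi, tjuzaakabaovobapaz, uxjasifigex

/vuoreptuebderitmi/: /p/ and /t/ form a stop–stop cluster, so [a] is inserted between them. /b/ and /d/ form a stop–stop cluster, so [a] is inserted between them. → [vuorepatuebaderitmi].
/tjuzaakbaovobpaz/: /k/ and /b/ form a stop–stop cluster, so [a] is inserted between them. /b/ and /p/ form a stop–stop cluster, so [a] is inserted between them. → [tjuzaakabaovobapaz].
/uxjasifigex/: the rule's environment is not met; surfaces unchanged as [uxjasifigex].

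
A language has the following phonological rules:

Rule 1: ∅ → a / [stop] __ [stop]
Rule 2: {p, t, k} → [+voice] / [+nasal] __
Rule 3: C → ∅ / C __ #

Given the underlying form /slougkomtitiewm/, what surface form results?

Rule 1 (stop-cluster a-epenthesis): /g/ and /k/ form a stop–stop cluster, so [a] is inserted between them. /slougkomtitiewm/ → slougakomtitiewm.
Rule 2 (post-nasal voicing): /t/ is a voiceless stop immediately after the nasal /m/, so it voices to [d]. /slougakomtitiewm/ → slougakomditiewm.
Rule 3 (final cluster simplification): /m/ is the second consonant of a word-final cluster /wm/, so it deletes. /slougakomditiewm/ → slougakomditiew.

slougakomditiew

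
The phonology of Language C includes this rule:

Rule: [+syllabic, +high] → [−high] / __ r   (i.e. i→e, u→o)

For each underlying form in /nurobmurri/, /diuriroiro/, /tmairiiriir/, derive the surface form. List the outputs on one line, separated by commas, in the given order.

norobmorri, dioreroero, tmaerierier

/nurobmurri/: /u/ is a high vowel immediately before /r/, so it lowers to [o]. /u/ is a high vowel immediately before /r/, so it lowers to [o]. → [norobmorri].
/diuriroiro/: /u/ is a high vowel immediately before /r/, so it lowers to [o]. /i/ is a high vowel immediately before /r/, so it lowers to [e]. /i/ is a high vowel immediately before /r/, so it lowers to [e]. → [dioreroero].
/tmairiiriir/: /i/ is a high vowel immediately before /r/, so it lowers to [e]. /i/ is a high vowel immediately before /r/, so it lowers to [e]. /i/ is a high vowel immediately before /r/, so it lowers to [e]. → [tmaerierier].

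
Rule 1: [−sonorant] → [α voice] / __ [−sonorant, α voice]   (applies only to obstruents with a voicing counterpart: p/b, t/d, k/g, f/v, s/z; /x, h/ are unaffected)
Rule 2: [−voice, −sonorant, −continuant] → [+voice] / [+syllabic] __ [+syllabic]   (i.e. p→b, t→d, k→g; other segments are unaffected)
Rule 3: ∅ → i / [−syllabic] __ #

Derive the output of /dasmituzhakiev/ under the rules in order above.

dasmidushagievi

Rule 1 (regressive voicing assimilation): /z/ precedes the voiceless obstruent /h/, so it devoices to [s] by assimilation. /dasmituzhakiev/ → dasmitushakiev.
Rule 2 (intervocalic voicing): /t/ is a voiceless stop between vowels /i/ and /u/, so it voices to [d]. /k/ is a voiceless stop between vowels /a/ and /i/, so it voices to [g]. /dasmitushakiev/ → dasmidushagiev.
Rule 3 (final i-epenthesis): the form ends in the consonant /v/, so [i] is inserted word-finally. /dasmidushagiev/ → dasmidushagievi.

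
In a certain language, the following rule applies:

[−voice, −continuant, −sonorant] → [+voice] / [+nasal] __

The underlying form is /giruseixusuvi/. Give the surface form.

giruseixusuvi

No segment of /giruseixusuvi/ meets the structural description of the rule, so the form surfaces unchanged.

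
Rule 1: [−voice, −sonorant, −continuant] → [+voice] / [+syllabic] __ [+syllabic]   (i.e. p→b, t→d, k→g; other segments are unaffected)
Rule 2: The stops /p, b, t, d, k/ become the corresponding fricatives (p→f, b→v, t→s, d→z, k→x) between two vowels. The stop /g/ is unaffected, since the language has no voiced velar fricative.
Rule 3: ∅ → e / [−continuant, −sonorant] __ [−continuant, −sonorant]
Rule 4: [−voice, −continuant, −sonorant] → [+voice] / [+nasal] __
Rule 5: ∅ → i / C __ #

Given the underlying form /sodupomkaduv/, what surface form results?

sozuvomgazuvi

Rule 1 (intervocalic voicing): /p/ is a voiceless stop between vowels /u/ and /o/, so it voices to [b]. /sodupomkaduv/ → sodubomkaduv.
Rule 2 (intervocalic spirantization): /d/ is a stop between vowels /o/ and /u/, so it spirantizes to the fricative [z]. /b/ is a stop between vowels /u/ and /o/, so it spirantizes to the fricative [v]. /d/ is a stop between vowels /a/ and /u/, so it spirantizes to the fricative [z]. /sodubomkaduv/ → sozuvomkazuv.
Rule 3 (stop-cluster e-epenthesis): no segment meets the environment; /sozuvomkazuv/ is unchanged.
Rule 4 (post-nasal voicing): /k/ is a voiceless stop immediately after the nasal /m/, so it voices to [g]. /sozuvomkazuv/ → sozuvomgazuv.
Rule 5 (final i-epenthesis): the form ends in the consonant /v/, so [i] is inserted word-finally. /sozuvomgazuv/ → sozuvomgazuvi.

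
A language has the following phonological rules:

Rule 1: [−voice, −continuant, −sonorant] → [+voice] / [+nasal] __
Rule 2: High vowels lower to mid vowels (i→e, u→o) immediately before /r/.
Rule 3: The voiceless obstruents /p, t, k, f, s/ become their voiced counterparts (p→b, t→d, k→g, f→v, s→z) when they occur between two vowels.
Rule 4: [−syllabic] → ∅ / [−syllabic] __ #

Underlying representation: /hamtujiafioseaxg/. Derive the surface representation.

Rule 1 (post-nasal voicing): /t/ is a voiceless stop immediately after the nasal /m/, so it voices to [d]. /hamtujiafioseaxg/ → hamdujiafioseaxg.
Rule 2 (pre-rhotic lowering): no segment meets the environment; /hamdujiafioseaxg/ is unchanged.
Rule 3 (intervocalic voicing): /f/ is a voiceless obstruent between vowels /a/ and /i/, so it voices to [v]. /s/ is a voiceless obstruent between vowels /o/ and /e/, so it voices to [z]. /hamdujiafioseaxg/ → hamdujiaviozeaxg.
Rule 4 (final cluster simplification): /g/ is the second consonant of a word-final cluster /xg/, so it deletes. /hamdujiaviozeaxg/ → hamdujiaviozeax.

hamdujiaviozeax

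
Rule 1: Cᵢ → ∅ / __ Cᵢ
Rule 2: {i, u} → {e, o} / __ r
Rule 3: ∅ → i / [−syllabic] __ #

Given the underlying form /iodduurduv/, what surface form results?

ioduorduvi

Rule 1 (degemination): /dd/ is a geminate; the first /d/ deletes. /iodduurduv/ → ioduurduv.
Rule 2 (pre-rhotic lowering): /u/ is a high vowel immediately before /r/, so it lowers to [o]. /ioduurduv/ → ioduorduv.
Rule 3 (final i-epenthesis): the form ends in the consonant /v/, so [i] is inserted word-finally. /ioduorduv/ → ioduorduvi.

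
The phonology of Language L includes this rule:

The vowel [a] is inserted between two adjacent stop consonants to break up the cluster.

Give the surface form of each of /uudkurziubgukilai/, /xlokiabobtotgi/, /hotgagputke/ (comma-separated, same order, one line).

uudakurziubagukilai, xlokiabobatotagi, hotagagaputake

/uudkurziubgukilai/: /d/ and /k/ form a stop–stop cluster, so [a] is inserted between them. /b/ and /g/ form a stop–stop cluster, so [a] is inserted between them. → [uudakurziubagukilai].
/xlokiabobtotgi/: /b/ and /t/ form a stop–stop cluster, so [a] is inserted between them. /t/ and /g/ form a stop–stop cluster, so [a] is inserted between them. → [xlokiabobatotagi].
/hotgagputke/: /t/ and /g/ form a stop–stop cluster, so [a] is inserted between them. /g/ and /p/ form a stop–stop cluster, so [a] is inserted between them. /t/ and /k/ form a stop–stop cluster, so [a] is inserted between them. → [hotagagaputake].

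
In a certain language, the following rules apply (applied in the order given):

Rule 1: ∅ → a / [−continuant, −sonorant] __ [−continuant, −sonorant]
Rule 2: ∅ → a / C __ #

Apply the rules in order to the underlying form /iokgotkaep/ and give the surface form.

Rule 1 (stop-cluster a-epenthesis): /k/ and /g/ form a stop–stop cluster, so [a] is inserted between them. /t/ and /k/ form a stop–stop cluster, so [a] is inserted between them. /iokgotkaep/ → iokagotakaep.
Rule 2 (final a-epenthesis): the form ends in the consonant /p/, so [a] is inserted word-finally. /iokagotakaep/ → iokagotakaepa.

iokagotakaepa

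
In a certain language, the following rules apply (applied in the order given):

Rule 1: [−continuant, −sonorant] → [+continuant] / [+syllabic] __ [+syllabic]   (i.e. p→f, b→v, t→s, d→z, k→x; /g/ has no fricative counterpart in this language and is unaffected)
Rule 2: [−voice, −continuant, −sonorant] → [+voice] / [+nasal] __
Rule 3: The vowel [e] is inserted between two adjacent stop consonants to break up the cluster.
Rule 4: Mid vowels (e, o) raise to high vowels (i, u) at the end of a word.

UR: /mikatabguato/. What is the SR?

mixasabeguasu

Rule 1 (intervocalic spirantization): /k/ is a stop between vowels /i/ and /a/, so it spirantizes to the fricative [x]. /t/ is a stop between vowels /a/ and /a/, so it spirantizes to the fricative [s]. /t/ is a stop between vowels /a/ and /o/, so it spirantizes to the fricative [s]. /mikatabguato/ → mixasabguaso.
Rule 2 (post-nasal voicing): no segment meets the environment; /mixasabguaso/ is unchanged.
Rule 3 (stop-cluster e-epenthesis): /b/ and /g/ form a stop–stop cluster, so [e] is inserted between them. /mixasabguaso/ → mixasabeguaso.
Rule 4 (final vowel raising): /o/ is a mid vowel in word-final position, so it raises to [u]. /mixasabeguaso/ → mixasabeguasu.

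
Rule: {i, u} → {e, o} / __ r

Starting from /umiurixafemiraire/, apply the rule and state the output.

/u/ is a high vowel immediately before /r/, so it lowers to [o].
/i/ is a high vowel immediately before /r/, so it lowers to [e].
/i/ is a high vowel immediately before /r/, so it lowers to [e].
Surface form: [umiorixafemeraere].

umiorixafemeraere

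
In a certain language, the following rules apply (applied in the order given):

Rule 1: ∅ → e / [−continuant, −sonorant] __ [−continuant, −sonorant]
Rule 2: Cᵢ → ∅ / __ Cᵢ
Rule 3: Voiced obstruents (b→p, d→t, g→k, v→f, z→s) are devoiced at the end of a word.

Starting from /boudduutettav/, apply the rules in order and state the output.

boudeduutetetaf

Rule 1 (stop-cluster e-epenthesis): /d/ and /d/ form a stop–stop cluster, so [e] is inserted between them. /t/ and /t/ form a stop–stop cluster, so [e] is inserted between them. /boudduutettav/ → boudeduutetetav.
Rule 2 (degemination): no segment meets the environment; /boudeduutetetav/ is unchanged.
Rule 3 (final devoicing): /v/ is a voiced obstruent in word-final position, so it devoices to [f]. /boudeduutetetav/ → boudeduutetetaf.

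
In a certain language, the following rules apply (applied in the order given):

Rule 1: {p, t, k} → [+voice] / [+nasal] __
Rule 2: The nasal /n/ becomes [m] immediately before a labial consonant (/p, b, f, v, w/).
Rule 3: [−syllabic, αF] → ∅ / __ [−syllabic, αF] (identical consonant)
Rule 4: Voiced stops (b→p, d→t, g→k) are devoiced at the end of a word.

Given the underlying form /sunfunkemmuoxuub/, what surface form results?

Rule 1 (post-nasal voicing): /k/ is a voiceless stop immediately after the nasal /n/, so it voices to [g]. /sunfunkemmuoxuub/ → sunfungemmuoxuub.
Rule 2 (nasal place assimilation): /n/ precedes the labial consonant /f/, so it assimilates in place to [m]. /sunfungemmuoxuub/ → sumfungemmuoxuub.
Rule 3 (degemination): /mm/ is a geminate; the first /m/ deletes. /sumfungemmuoxuub/ → sumfungemuoxuub.
Rule 4 (final devoicing): /b/ is a voiced stop in word-final position, so it devoices to [p]. /sumfungemuoxuub/ → sumfungemuoxuup.

sumfungemuoxuup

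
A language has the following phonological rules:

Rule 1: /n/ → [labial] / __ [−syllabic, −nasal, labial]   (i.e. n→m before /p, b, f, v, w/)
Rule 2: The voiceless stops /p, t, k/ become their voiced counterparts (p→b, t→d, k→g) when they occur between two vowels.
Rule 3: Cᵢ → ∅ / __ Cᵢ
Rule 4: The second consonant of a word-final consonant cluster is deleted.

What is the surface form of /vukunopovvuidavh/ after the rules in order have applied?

Rule 1 (nasal place assimilation): no segment meets the environment; /vukunopovvuidavh/ is unchanged.
Rule 2 (intervocalic voicing): /k/ is a voiceless stop between vowels /u/ and /u/, so it voices to [g]. /p/ is a voiceless stop between vowels /o/ and /o/, so it voices to [b]. /vukunopovvuidavh/ → vugunobovvuidavh.
Rule 3 (degemination): /vv/ is a geminate; the first /v/ deletes. /vugunobovvuidavh/ → vugunobovuidavh.
Rule 4 (final cluster simplification): /h/ is the second consonant of a word-final cluster /vh/, so it deletes. /vugunobovuidavh/ → vugunobovuidav.

vugunobovuidav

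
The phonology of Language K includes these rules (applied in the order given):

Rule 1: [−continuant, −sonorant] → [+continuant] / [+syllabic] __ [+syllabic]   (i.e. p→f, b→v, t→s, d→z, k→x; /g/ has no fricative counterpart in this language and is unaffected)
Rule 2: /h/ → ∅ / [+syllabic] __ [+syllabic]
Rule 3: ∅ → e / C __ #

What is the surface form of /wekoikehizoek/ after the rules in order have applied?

wexoixeizoeke

Rule 1 (intervocalic spirantization): /k/ is a stop between vowels /e/ and /o/, so it spirantizes to the fricative [x]. /k/ is a stop between vowels /i/ and /e/, so it spirantizes to the fricative [x]. /wekoikehizoek/ → wexoixehizoek.
Rule 2 (intervocalic h-deletion): /h/ occurs between vowels /e/ and /i/, so it deletes. /wexoixehizoek/ → wexoixeizoek.
Rule 3 (final e-epenthesis): the form ends in the consonant /k/, so [e] is inserted word-finally. /wexoixeizoek/ → wexoixeizoeke.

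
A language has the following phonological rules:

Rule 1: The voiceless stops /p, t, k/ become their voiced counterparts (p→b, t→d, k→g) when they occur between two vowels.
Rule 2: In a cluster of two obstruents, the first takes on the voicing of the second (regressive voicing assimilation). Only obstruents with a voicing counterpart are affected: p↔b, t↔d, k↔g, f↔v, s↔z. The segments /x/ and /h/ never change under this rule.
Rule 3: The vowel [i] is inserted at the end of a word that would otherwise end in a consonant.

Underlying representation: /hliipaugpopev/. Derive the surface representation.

Rule 1 (intervocalic voicing): /p/ is a voiceless stop between vowels /i/ and /a/, so it voices to [b]. /p/ is a voiceless stop between vowels /o/ and /e/, so it voices to [b]. /hliipaugpopev/ → hliibaugpobev.
Rule 2 (regressive voicing assimilation): /g/ precedes the voiceless obstruent /p/, so it devoices to [k] by assimilation. /hliibaugpobev/ → hliibaukpobev.
Rule 3 (final i-epenthesis): the form ends in the consonant /v/, so [i] is inserted word-finally. /hliibaukpobev/ → hliibaukpobevi.

hliibaukpobevi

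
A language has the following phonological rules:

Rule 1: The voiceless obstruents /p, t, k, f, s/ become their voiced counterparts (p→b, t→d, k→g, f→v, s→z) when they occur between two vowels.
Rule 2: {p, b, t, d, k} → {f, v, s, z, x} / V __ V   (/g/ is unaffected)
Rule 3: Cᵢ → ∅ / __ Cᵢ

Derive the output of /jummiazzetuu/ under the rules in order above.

Rule 1 (intervocalic voicing): /t/ is a voiceless obstruent between vowels /e/ and /u/, so it voices to [d]. /jummiazzetuu/ → jummiazzeduu.
Rule 2 (intervocalic spirantization): /d/ is a stop between vowels /e/ and /u/, so it spirantizes to the fricative [z]. /jummiazzeduu/ → jummiazzezuu.
Rule 3 (degemination): /mm/ is a geminate; the first /m/ deletes. /zz/ is a geminate; the first /z/ deletes. /jummiazzezuu/ → jumiazezuu.

jumiazezuu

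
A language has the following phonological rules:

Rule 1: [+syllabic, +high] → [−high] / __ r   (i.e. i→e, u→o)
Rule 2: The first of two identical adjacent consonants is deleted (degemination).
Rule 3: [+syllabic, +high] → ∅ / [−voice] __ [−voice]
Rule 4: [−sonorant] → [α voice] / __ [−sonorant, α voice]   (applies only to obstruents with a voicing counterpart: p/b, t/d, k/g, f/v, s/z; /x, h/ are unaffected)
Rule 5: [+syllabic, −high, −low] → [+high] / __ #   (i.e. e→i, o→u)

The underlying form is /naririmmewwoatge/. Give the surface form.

Rule 1 (pre-rhotic lowering): /i/ is a high vowel immediately before /r/, so it lowers to [e]. /naririmmewwoatge/ → narerimmewwoatge.
Rule 2 (degemination): /mm/ is a geminate; the first /m/ deletes. /ww/ is a geminate; the first /w/ deletes. /narerimmewwoatge/ → narerimewoatge.
Rule 3 (high vowel syncope): no segment meets the environment; /narerimewoatge/ is unchanged.
Rule 4 (regressive voicing assimilation): /t/ precedes the voiced obstruent /g/, so it voices to [d] by assimilation. /narerimewoatge/ → narerimewoadge.
Rule 5 (final vowel raising): /e/ is a mid vowel in word-final position, so it raises to [i]. /narerimewoadge/ → narerimewoadgi.

narerimewoadgi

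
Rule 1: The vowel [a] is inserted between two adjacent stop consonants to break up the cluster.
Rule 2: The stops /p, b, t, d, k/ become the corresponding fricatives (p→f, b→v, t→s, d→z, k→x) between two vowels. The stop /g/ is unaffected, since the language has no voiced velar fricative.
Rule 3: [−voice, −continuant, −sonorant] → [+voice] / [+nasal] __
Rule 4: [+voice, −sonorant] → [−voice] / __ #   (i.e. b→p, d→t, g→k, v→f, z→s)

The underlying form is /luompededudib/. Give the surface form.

Rule 1 (stop-cluster a-epenthesis): no segment meets the environment; /luompededudib/ is unchanged.
Rule 2 (intervocalic spirantization): /d/ is a stop between vowels /e/ and /e/, so it spirantizes to the fricative [z]. /d/ is a stop between vowels /e/ and /u/, so it spirantizes to the fricative [z]. /d/ is a stop between vowels /u/ and /i/, so it spirantizes to the fricative [z]. /luompededudib/ → luompezezuzib.
Rule 3 (post-nasal voicing): /p/ is a voiceless stop immediately after the nasal /m/, so it voices to [b]. /luompezezuzib/ → luombezezuzib.
Rule 4 (final devoicing): /b/ is a voiced obstruent in word-final position, so it devoices to [p]. /luombezezuzib/ → luombezezuzip.

luombezezuzip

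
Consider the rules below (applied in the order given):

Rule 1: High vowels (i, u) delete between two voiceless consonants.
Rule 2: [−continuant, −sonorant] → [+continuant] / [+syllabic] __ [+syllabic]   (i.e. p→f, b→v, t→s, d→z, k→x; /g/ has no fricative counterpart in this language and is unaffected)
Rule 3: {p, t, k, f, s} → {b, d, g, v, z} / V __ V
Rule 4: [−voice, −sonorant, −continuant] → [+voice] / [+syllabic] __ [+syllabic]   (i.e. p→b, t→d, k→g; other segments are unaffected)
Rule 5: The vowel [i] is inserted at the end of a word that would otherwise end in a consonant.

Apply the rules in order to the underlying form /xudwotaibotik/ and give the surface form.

xudwozaivotki

Rule 1 (high vowel syncope): /i/ is a high vowel flanked by voiceless consonants /t/ and /k/, so it deletes. /xudwotaibotik/ → xudwotaibotk.
Rule 2 (intervocalic spirantization): /t/ is a stop between vowels /o/ and /a/, so it spirantizes to the fricative [s]. /b/ is a stop between vowels /i/ and /o/, so it spirantizes to the fricative [v]. /xudwotaibotk/ → xudwosaivotk.
Rule 3 (intervocalic voicing): /s/ is a voiceless obstruent between vowels /o/ and /a/, so it voices to [z]. /xudwosaivotk/ → xudwozaivotk.
Rule 4 (intervocalic voicing): no segment meets the environment; /xudwozaivotk/ is unchanged.
Rule 5 (final i-epenthesis): the form ends in the consonant /k/, so [i] is inserted word-finally. /xudwozaivotk/ → xudwozaivotki.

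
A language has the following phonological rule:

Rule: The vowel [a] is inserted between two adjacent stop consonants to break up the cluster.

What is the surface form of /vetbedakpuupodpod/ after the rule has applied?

/t/ and /b/ form a stop–stop cluster, so [a] is inserted between them.
/k/ and /p/ form a stop–stop cluster, so [a] is inserted between them.
/d/ and /p/ form a stop–stop cluster, so [a] is inserted between them.
Surface form: [vetabedakapuupodapod].

vetabedakapuupodapod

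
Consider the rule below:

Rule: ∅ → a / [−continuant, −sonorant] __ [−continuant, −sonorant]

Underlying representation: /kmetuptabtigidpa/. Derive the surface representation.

kmetupatabatigidapa

/p/ and /t/ form a stop–stop cluster, so [a] is inserted between them.
/b/ and /t/ form a stop–stop cluster, so [a] is inserted between them.
/d/ and /p/ form a stop–stop cluster, so [a] is inserted between them.
Surface form: [kmetupatabatigidapa].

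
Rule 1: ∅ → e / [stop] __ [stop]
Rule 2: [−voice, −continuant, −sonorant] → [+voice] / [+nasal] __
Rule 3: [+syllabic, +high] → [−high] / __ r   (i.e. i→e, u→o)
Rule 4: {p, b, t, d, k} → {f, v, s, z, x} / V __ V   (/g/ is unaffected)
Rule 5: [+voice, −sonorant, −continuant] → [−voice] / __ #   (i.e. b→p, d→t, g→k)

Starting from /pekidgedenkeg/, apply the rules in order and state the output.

Rule 1 (stop-cluster e-epenthesis): /d/ and /g/ form a stop–stop cluster, so [e] is inserted between them. /pekidgedenkeg/ → pekidegedenkeg.
Rule 2 (post-nasal voicing): /k/ is a voiceless stop immediately after the nasal /n/, so it voices to [g]. /pekidegedenkeg/ → pekidegedengeg.
Rule 3 (pre-rhotic lowering): no segment meets the environment; /pekidegedengeg/ is unchanged.
Rule 4 (intervocalic spirantization): /k/ is a stop between vowels /e/ and /i/, so it spirantizes to the fricative [x]. /d/ is a stop between vowels /i/ and /e/, so it spirantizes to the fricative [z]. /d/ is a stop between vowels /e/ and /e/, so it spirantizes to the fricative [z]. /pekidegedengeg/ → pexizegezengeg.
Rule 5 (final devoicing): /g/ is a voiced stop in word-final position, so it devoices to [k]. /pexizegezengeg/ → pexizegezengek.

pexizegezengek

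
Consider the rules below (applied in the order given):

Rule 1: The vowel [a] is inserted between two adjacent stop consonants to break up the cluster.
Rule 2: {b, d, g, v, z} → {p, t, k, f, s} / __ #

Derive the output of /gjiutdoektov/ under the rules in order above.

gjiutadoekatof

Rule 1 (stop-cluster a-epenthesis): /t/ and /d/ form a stop–stop cluster, so [a] is inserted between them. /k/ and /t/ form a stop–stop cluster, so [a] is inserted between them. /gjiutdoektov/ → gjiutadoekatov.
Rule 2 (final devoicing): /v/ is a voiced obstruent in word-final position, so it devoices to [f]. /gjiutadoekatov/ → gjiutadoekatof.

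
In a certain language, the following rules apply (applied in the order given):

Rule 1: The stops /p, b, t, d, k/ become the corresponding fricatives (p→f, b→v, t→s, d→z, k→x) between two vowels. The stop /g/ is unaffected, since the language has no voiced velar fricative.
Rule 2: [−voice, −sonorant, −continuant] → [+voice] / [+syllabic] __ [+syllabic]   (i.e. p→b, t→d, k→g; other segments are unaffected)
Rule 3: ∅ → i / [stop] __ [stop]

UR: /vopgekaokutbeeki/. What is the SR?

Rule 1 (intervocalic spirantization): /k/ is a stop between vowels /e/ and /a/, so it spirantizes to the fricative [x]. /k/ is a stop between vowels /o/ and /u/, so it spirantizes to the fricative [x]. /k/ is a stop between vowels /e/ and /i/, so it spirantizes to the fricative [x]. /vopgekaokutbeeki/ → vopgexaoxutbeexi.
Rule 2 (intervocalic voicing): no segment meets the environment; /vopgexaoxutbeexi/ is unchanged.
Rule 3 (stop-cluster i-epenthesis): /p/ and /g/ form a stop–stop cluster, so [i] is inserted between them. /t/ and /b/ form a stop–stop cluster, so [i] is inserted between them. /vopgexaoxutbeexi/ → vopigexaoxutibeexi.

vopigexaoxutibeexi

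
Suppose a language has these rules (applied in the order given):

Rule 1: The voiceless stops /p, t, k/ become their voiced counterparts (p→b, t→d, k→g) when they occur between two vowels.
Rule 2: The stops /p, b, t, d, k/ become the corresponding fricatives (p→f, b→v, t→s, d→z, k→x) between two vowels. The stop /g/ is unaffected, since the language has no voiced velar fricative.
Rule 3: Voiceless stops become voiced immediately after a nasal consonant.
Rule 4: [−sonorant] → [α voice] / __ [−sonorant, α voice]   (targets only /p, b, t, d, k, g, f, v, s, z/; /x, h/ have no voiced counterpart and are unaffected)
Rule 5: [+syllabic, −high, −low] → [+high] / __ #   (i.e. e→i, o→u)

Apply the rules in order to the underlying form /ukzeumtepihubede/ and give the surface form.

Rule 1 (intervocalic voicing): /p/ is a voiceless stop between vowels /e/ and /i/, so it voices to [b]. /ukzeumtepihubede/ → ukzeumtebihubede.
Rule 2 (intervocalic spirantization): /b/ is a stop between vowels /e/ and /i/, so it spirantizes to the fricative [v]. /b/ is a stop between vowels /u/ and /e/, so it spirantizes to the fricative [v]. /d/ is a stop between vowels /e/ and /e/, so it spirantizes to the fricative [z]. /ukzeumtebihubede/ → ukzeumtevihuveze.
Rule 3 (post-nasal voicing): /t/ is a voiceless stop immediately after the nasal /m/, so it voices to [d]. /ukzeumtevihuveze/ → ukzeumdevihuveze.
Rule 4 (regressive voicing assimilation): /k/ precedes the voiced obstruent /z/, so it voices to [g] by assimilation. /ukzeumdevihuveze/ → ugzeumdevihuveze.
Rule 5 (final vowel raising): /e/ is a mid vowel in word-final position, so it raises to [i]. /ugzeumdevihuveze/ → ugzeumdevihuvezi.

ugzeumdevihuvezi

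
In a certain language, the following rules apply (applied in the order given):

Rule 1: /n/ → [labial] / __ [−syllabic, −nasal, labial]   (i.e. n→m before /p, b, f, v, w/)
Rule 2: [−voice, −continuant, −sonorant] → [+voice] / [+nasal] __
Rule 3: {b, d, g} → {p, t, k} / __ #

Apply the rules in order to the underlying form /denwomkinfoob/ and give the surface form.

demwomgimfoop

Rule 1 (nasal place assimilation): /n/ precedes the labial consonant /w/, so it assimilates in place to [m]. /n/ precedes the labial consonant /f/, so it assimilates in place to [m]. /denwomkinfoob/ → demwomkimfoob.
Rule 2 (post-nasal voicing): /k/ is a voiceless stop immediately after the nasal /m/, so it voices to [g]. /demwomkimfoob/ → demwomgimfoob.
Rule 3 (final devoicing): /b/ is a voiced stop in word-final position, so it devoices to [p]. /demwomgimfoob/ → demwomgimfoop.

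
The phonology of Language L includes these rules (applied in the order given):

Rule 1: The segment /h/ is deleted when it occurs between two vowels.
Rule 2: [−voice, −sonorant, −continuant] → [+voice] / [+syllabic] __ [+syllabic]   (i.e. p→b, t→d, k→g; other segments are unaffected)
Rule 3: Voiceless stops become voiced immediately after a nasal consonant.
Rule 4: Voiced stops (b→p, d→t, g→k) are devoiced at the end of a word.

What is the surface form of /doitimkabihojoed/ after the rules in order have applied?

Rule 1 (intervocalic h-deletion): /h/ occurs between vowels /i/ and /o/, so it deletes. /doitimkabihojoed/ → doitimkabiojoed.
Rule 2 (intervocalic voicing): /t/ is a voiceless stop between vowels /i/ and /i/, so it voices to [d]. /doitimkabiojoed/ → doidimkabiojoed.
Rule 3 (post-nasal voicing): /k/ is a voiceless stop immediately after the nasal /m/, so it voices to [g]. /doidimkabiojoed/ → doidimgabiojoed.
Rule 4 (final devoicing): /d/ is a voiced stop in word-final position, so it devoices to [t]. /doidimgabiojoed/ → doidimgabiojoet.

doidimgabiojoet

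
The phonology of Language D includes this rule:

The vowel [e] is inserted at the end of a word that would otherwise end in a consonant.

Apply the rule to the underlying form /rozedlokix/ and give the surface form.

rozedlokixe

the form ends in the consonant /x/, so [e] is inserted word-finally.
Surface form: [rozedlokixe].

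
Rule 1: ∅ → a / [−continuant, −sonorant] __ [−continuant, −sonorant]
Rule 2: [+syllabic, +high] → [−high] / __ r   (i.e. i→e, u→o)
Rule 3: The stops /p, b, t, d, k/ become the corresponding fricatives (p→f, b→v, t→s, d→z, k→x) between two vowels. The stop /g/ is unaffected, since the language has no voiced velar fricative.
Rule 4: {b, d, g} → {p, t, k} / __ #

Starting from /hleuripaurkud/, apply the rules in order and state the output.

hleorifaorkut

Rule 1 (stop-cluster a-epenthesis): no segment meets the environment; /hleuripaurkud/ is unchanged.
Rule 2 (pre-rhotic lowering): /u/ is a high vowel immediately before /r/, so it lowers to [o]. /u/ is a high vowel immediately before /r/, so it lowers to [o]. /hleuripaurkud/ → hleoripaorkud.
Rule 3 (intervocalic spirantization): /p/ is a stop between vowels /i/ and /a/, so it spirantizes to the fricative [f]. /hleoripaorkud/ → hleorifaorkud.
Rule 4 (final devoicing): /d/ is a voiced stop in word-final position, so it devoices to [t]. /hleorifaorkud/ → hleorifaorkut.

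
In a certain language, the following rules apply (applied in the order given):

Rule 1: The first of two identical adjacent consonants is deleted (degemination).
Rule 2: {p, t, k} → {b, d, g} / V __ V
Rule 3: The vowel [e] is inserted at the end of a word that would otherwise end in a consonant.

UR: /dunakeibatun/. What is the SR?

dunageibadune

Rule 1 (degemination): no segment meets the environment; /dunakeibatun/ is unchanged.
Rule 2 (intervocalic voicing): /k/ is a voiceless stop between vowels /a/ and /e/, so it voices to [g]. /t/ is a voiceless stop between vowels /a/ and /u/, so it voices to [d]. /dunakeibatun/ → dunageibadun.
Rule 3 (final e-epenthesis): the form ends in the consonant /n/, so [e] is inserted word-finally. /dunageibadun/ → dunageibadune.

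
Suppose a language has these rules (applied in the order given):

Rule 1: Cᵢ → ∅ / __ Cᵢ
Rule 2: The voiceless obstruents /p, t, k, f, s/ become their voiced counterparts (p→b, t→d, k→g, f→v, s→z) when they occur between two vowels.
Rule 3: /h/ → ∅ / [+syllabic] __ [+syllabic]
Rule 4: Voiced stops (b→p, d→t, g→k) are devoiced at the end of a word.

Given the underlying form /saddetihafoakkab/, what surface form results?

Rule 1 (degemination): /dd/ is a geminate; the first /d/ deletes. /kk/ is a geminate; the first /k/ deletes. /saddetihafoakkab/ → sadetihafoakab.
Rule 2 (intervocalic voicing): /t/ is a voiceless obstruent between vowels /e/ and /i/, so it voices to [d]. /f/ is a voiceless obstruent between vowels /a/ and /o/, so it voices to [v]. /k/ is a voiceless obstruent between vowels /a/ and /a/, so it voices to [g]. /sadetihafoakab/ → sadedihavoagab.
Rule 3 (intervocalic h-deletion): /h/ occurs between vowels /i/ and /a/, so it deletes. /sadedihavoagab/ → sadediavoagab.
Rule 4 (final devoicing): /b/ is a voiced stop in word-final position, so it devoices to [p]. /sadediavoagab/ → sadediavoagap.

sadediavoagap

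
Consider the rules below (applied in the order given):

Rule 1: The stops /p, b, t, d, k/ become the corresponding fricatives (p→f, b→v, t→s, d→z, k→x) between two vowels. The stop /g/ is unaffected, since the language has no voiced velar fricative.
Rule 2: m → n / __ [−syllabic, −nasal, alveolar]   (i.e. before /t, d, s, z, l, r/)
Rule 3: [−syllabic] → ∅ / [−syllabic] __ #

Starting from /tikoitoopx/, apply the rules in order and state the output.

Rule 1 (intervocalic spirantization): /k/ is a stop between vowels /i/ and /o/, so it spirantizes to the fricative [x]. /t/ is a stop between vowels /i/ and /o/, so it spirantizes to the fricative [s]. /tikoitoopx/ → tixoisoopx.
Rule 2 (nasal place assimilation): no segment meets the environment; /tixoisoopx/ is unchanged.
Rule 3 (final cluster simplification): /x/ is the second consonant of a word-final cluster /px/, so it deletes. /tixoisoopx/ → tixoisoop.

tixoisoop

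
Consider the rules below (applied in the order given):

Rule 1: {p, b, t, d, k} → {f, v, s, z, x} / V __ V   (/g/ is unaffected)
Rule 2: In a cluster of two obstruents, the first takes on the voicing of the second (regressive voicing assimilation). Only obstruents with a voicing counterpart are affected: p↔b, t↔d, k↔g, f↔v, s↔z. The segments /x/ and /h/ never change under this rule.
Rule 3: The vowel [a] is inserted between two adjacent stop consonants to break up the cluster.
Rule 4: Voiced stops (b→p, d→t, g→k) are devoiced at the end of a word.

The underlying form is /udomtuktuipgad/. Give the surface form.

uzomtukatuibagat

Rule 1 (intervocalic spirantization): /d/ is a stop between vowels /u/ and /o/, so it spirantizes to the fricative [z]. /udomtuktuipgad/ → uzomtuktuipgad.
Rule 2 (regressive voicing assimilation): /p/ precedes the voiced obstruent /g/, so it voices to [b] by assimilation. /uzomtuktuipgad/ → uzomtuktuibgad.
Rule 3 (stop-cluster a-epenthesis): /k/ and /t/ form a stop–stop cluster, so [a] is inserted between them. /b/ and /g/ form a stop–stop cluster, so [a] is inserted between them. /uzomtuktuibgad/ → uzomtukatuibagad.
Rule 4 (final devoicing): /d/ is a voiced stop in word-final position, so it devoices to [t]. /uzomtukatuibagad/ → uzomtukatuibagat.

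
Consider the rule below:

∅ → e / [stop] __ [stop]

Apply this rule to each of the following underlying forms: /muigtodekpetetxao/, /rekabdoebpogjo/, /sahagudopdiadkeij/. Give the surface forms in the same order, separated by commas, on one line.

muigetodekepetetxao, rekabedoebepogjo, sahagudopediadekeij

/muigtodekpetetxao/: /g/ and /t/ form a stop–stop cluster, so [e] is inserted between them. /k/ and /p/ form a stop–stop cluster, so [e] is inserted between them. → [muigetodekepetetxao].
/rekabdoebpogjo/: /b/ and /d/ form a stop–stop cluster, so [e] is inserted between them. /b/ and /p/ form a stop–stop cluster, so [e] is inserted between them. → [rekabedoebepogjo].
/sahagudopdiadkeij/: /p/ and /d/ form a stop–stop cluster, so [e] is inserted between them. /d/ and /k/ form a stop–stop cluster, so [e] is inserted between them. → [sahagudopediadekeij].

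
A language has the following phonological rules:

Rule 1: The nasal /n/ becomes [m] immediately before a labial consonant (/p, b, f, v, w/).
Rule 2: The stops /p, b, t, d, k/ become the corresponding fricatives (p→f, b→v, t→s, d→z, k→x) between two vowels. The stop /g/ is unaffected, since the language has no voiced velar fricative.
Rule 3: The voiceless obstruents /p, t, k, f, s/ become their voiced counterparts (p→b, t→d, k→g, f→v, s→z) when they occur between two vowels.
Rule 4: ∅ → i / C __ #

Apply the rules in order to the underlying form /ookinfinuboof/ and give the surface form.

Rule 1 (nasal place assimilation): /n/ precedes the labial consonant /f/, so it assimilates in place to [m]. /ookinfinuboof/ → ookimfinuboof.
Rule 2 (intervocalic spirantization): /k/ is a stop between vowels /o/ and /i/, so it spirantizes to the fricative [x]. /b/ is a stop between vowels /u/ and /o/, so it spirantizes to the fricative [v]. /ookimfinuboof/ → ooximfinuvoof.
Rule 3 (intervocalic voicing): no segment meets the environment; /ooximfinuvoof/ is unchanged.
Rule 4 (final i-epenthesis): the form ends in the consonant /f/, so [i] is inserted word-finally. /ooximfinuvoof/ → ooximfinuvoofi.

ooximfinuvoofi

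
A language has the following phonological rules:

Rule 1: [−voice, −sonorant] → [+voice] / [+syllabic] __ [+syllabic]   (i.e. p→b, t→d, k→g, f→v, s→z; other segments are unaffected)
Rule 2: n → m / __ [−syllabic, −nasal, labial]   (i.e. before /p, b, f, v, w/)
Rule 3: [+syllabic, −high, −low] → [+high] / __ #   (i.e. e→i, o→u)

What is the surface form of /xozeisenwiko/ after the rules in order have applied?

Rule 1 (intervocalic voicing): /s/ is a voiceless obstruent between vowels /i/ and /e/, so it voices to [z]. /k/ is a voiceless obstruent between vowels /i/ and /o/, so it voices to [g]. /xozeisenwiko/ → xozeizenwigo.
Rule 2 (nasal place assimilation): /n/ precedes the labial consonant /w/, so it assimilates in place to [m]. /xozeizenwigo/ → xozeizemwigo.
Rule 3 (final vowel raising): /o/ is a mid vowel in word-final position, so it raises to [u]. /xozeizemwigo/ → xozeizemwigu.

xozeizemwigu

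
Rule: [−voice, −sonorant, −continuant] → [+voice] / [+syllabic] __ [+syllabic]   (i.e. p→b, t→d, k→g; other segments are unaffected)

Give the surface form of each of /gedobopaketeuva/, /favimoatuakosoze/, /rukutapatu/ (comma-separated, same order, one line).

gedobobagedeuva, favimoaduagosoze, rugudabadu

/gedobopaketeuva/: /p/ is a voiceless stop between vowels /o/ and /a/, so it voices to [b]. /k/ is a voiceless stop between vowels /a/ and /e/, so it voices to [g]. /t/ is a voiceless stop between vowels /e/ and /e/, so it voices to [d]. → [gedobobagedeuva].
/favimoatuakosoze/: /t/ is a voiceless stop between vowels /a/ and /u/, so it voices to [d]. /k/ is a voiceless stop between vowels /a/ and /o/, so it voices to [g]. → [favimoaduagosoze].
/rukutapatu/: /k/ is a voiceless stop between vowels /u/ and /u/, so it voices to [g]. /t/ is a voiceless stop between vowels /u/ and /a/, so it voices to [d]. /p/ is a voiceless stop between vowels /a/ and /a/, so it voices to [b]. /t/ is a voiceless stop between vowels /a/ and /u/, so it voices to [d]. → [rugudabadu].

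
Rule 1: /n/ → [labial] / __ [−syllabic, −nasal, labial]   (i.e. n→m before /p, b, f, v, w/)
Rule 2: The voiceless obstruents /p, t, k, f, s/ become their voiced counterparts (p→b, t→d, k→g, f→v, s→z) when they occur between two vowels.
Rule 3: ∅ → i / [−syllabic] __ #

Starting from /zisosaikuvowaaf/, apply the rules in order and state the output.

zizozaiguvowaafi

Rule 1 (nasal place assimilation): no segment meets the environment; /zisosaikuvowaaf/ is unchanged.
Rule 2 (intervocalic voicing): /s/ is a voiceless obstruent between vowels /i/ and /o/, so it voices to [z]. /s/ is a voiceless obstruent between vowels /o/ and /a/, so it voices to [z]. /k/ is a voiceless obstruent between vowels /i/ and /u/, so it voices to [g]. /zisosaikuvowaaf/ → zizozaiguvowaaf.
Rule 3 (final i-epenthesis): the form ends in the consonant /f/, so [i] is inserted word-finally. /zizozaiguvowaaf/ → zizozaiguvowaafi.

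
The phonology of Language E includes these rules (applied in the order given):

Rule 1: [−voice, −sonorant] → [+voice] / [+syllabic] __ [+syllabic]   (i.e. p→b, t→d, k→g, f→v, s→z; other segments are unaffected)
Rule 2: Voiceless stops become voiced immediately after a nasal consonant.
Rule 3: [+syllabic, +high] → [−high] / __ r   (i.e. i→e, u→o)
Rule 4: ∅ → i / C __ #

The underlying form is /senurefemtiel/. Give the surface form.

senorevemdieli

Rule 1 (intervocalic voicing): /f/ is a voiceless obstruent between vowels /e/ and /e/, so it voices to [v]. /senurefemtiel/ → senurevemtiel.
Rule 2 (post-nasal voicing): /t/ is a voiceless stop immediately after the nasal /m/, so it voices to [d]. /senurevemtiel/ → senurevemdiel.
Rule 3 (pre-rhotic lowering): /u/ is a high vowel immediately before /r/, so it lowers to [o]. /senurevemdiel/ → senorevemdiel.
Rule 4 (final i-epenthesis): the form ends in the consonant /l/, so [i] is inserted word-finally. /senorevemdiel/ → senorevemdieli.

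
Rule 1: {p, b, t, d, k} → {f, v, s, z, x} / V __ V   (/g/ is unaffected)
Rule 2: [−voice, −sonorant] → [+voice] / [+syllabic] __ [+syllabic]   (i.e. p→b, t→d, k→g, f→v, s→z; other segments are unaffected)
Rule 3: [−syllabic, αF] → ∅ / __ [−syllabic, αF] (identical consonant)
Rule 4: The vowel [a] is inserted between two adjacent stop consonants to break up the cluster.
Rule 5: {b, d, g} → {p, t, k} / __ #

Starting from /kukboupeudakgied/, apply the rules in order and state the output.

Rule 1 (intervocalic spirantization): /p/ is a stop between vowels /u/ and /e/, so it spirantizes to the fricative [f]. /d/ is a stop between vowels /u/ and /a/, so it spirantizes to the fricative [z]. /kukboupeudakgied/ → kukboufeuzakgied.
Rule 2 (intervocalic voicing): /f/ is a voiceless obstruent between vowels /u/ and /e/, so it voices to [v]. /kukboufeuzakgied/ → kukbouveuzakgied.
Rule 3 (degemination): no segment meets the environment; /kukbouveuzakgied/ is unchanged.
Rule 4 (stop-cluster a-epenthesis): /k/ and /b/ form a stop–stop cluster, so [a] is inserted between them. /k/ and /g/ form a stop–stop cluster, so [a] is inserted between them. /kukbouveuzakgied/ → kukabouveuzakagied.
Rule 5 (final devoicing): /d/ is a voiced stop in word-final position, so it devoices to [t]. /kukabouveuzakagied/ → kukabouveuzakagiet.

kukabouveuzakagiet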